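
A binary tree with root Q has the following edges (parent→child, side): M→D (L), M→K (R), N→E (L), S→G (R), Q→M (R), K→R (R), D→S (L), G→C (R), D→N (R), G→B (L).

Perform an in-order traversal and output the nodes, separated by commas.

In-order visits the left subtree, then the node, then the right subtree.
At Q: no left child.
Visit Q.
At Q: go right to M.
  At M: go left to D.
    At D: go left to S.
      At S: no left child.
      Visit S.
      At S: go right to G.
        At G: go left to B.
          B is a leaf — visit B.
        Visit G.
        At G: go right to C.
          C is a leaf — visit C.
    Visit D.
    At D: go right to N.
      At N: go left to E.
        E is a leaf — visit E.
      Visit N.
      At N: no right child.
  Visit M.
  At M: go right to K.
    At K: no left child.
    Visit K.
    At K: go right to R.
      R is a leaf — visit R.

Q, S, B, G, C, D, E, N, M, K, R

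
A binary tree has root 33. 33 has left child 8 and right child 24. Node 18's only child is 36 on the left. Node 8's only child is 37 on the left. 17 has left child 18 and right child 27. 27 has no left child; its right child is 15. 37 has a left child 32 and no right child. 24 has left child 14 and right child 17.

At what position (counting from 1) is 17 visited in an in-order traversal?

In-order visits the left subtree, then the node, then the right subtree.
At 33: go left to 8.
  At 8: go left to 37.
    At 37: go left to 32.
      32 is a leaf — visit 32.
    Visit 37.
    At 37: no right child.
  Visit 8.
  At 8: no right child.
Visit 33.
At 33: go right to 24.
  At 24: go left to 14.
    14 is a leaf — visit 14.
  Visit 24.
  At 24: go right to 17.
    At 17: go left to 18.
      At 18: go left to 36.
        36 is a leaf — visit 36.
      Visit 18.
      At 18: no right child.
    Visit 17.
    At 17: go right to 27.
      At 27: no left child.
      Visit 27.
      At 27: go right to 15.
        15 is a leaf — visit 15.
Full in-order sequence: 32, 37, 8, 33, 14, 24, 36, 18, 17, 27, 15.

9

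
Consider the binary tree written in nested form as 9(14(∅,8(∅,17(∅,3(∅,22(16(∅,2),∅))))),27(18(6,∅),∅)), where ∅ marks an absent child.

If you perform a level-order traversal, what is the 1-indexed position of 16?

10

Level-order visits nodes level by level from the root, left to right within each level.
Level 0: 9
Level 1: 14, 27
Level 2: 8, 18
Level 3: 17, 6
Level 4: 3
Level 5: 22
Level 6: 16
Level 7: 2
Full level-order sequence: 9, 14, 27, 8, 18, 17, 6, 3, 22, 16, 2.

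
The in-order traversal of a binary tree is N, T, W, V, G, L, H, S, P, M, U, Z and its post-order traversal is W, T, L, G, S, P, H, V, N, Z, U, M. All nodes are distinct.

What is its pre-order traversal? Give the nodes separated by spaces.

M N V T W H G L P S U Z

The last element of post-order is the root; it splits in-order into left and right subtrees.
Root M: left subtree has 9 nodes {N, T, W, V, G, L, H, S, P}, right has 2 {U, Z}.
  Root N: left subtree has 0 nodes { }, right has 8 {T, W, V, G, L, H, S, P}.
    Root V: left subtree has 2 nodes {T, W}, right has 5 {G, L, H, S, P}.
      Root T: left subtree has 0 nodes { }, right has 1 {W}.
      Root H: left subtree has 2 nodes {G, L}, right has 2 {S, P}.
        Root G: left subtree has 0 nodes { }, right has 1 {L}.
        Root P: left subtree has 1 node {S}, right has 0 { }.
  Root U: left subtree has 0 nodes { }, right has 1 {Z}.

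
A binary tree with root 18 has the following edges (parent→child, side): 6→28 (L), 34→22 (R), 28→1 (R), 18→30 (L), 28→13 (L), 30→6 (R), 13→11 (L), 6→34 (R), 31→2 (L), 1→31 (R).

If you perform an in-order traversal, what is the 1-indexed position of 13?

In-order visits the left subtree, then the node, then the right subtree.
At 18: go left to 30.
  At 30: no left child.
  Visit 30.
  At 30: go right to 6.
    At 6: go left to 28.
      At 28: go left to 13.
        At 13: go left to 11.
          11 is a leaf — visit 11.
        Visit 13.
        At 13: no right child.
      Visit 28.
      At 28: go right to 1.
        At 1: no left child.
        Visit 1.
        At 1: go right to 31.
          At 31: go left to 2.
            2 is a leaf — visit 2.
          Visit 31.
          At 31: no right child.
    Visit 6.
    At 6: go right to 34.
      At 34: no left child.
      Visit 34.
      At 34: go right to 22.
        22 is a leaf — visit 22.
Visit 18.
At 18: no right child.
Full in-order sequence: 30, 11, 13, 28, 1, 2, 31, 6, 34, 22, 18.

3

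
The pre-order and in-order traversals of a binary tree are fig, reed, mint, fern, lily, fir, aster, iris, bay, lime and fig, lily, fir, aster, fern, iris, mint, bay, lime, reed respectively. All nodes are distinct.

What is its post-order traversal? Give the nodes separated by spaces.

aster fir lily iris fern lime bay mint reed fig

The first element of pre-order is the root; it splits in-order into left and right subtrees.
Root fig: left subtree has 0 nodes { }, right has 9 {lily, fir, aster, fern, iris, mint, bay, lime, reed}.
  Root reed: left subtree has 8 nodes {lily, fir, aster, fern, iris, mint, bay, lime}, right has 0 { }.
    Root mint: left subtree has 5 nodes {lily, fir, aster, fern, iris}, right has 2 {bay, lime}.
      Root fern: left subtree has 3 nodes {lily, fir, aster}, right has 1 {iris}.
        Root lily: left subtree has 0 nodes { }, right has 2 {fir, aster}.
          Root fir: left subtree has 0 nodes { }, right has 1 {aster}.
      Root bay: left subtree has 0 nodes { }, right has 1 {lime}.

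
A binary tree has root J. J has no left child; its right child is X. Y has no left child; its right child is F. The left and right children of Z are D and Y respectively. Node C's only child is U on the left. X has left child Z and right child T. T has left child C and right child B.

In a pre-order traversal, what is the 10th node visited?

Pre-order visits the node, then its left subtree, then its right subtree.
Visit J.
At J: no left child.
At J: go right to X.
  Visit X.
  At X: go left to Z.
    Visit Z.
    At Z: go left to D.
      D is a leaf — visit D.
    At Z: go right to Y.
      Visit Y.
      At Y: no left child.
      At Y: go right to F.
        F is a leaf — visit F.
  At X: go right to T.
    Visit T.
    At T: go left to C.
      Visit C.
      At C: go left to U.
        U is a leaf — visit U.
      At C: no right child.
    At T: go right to B.
      B is a leaf — visit B.
Full pre-order sequence: J, X, Z, D, Y, F, T, C, U, B.

B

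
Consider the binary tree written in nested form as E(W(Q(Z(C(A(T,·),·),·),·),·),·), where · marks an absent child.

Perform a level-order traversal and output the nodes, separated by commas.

E, W, Q, Z, C, A, T

Level-order visits nodes level by level from the root, left to right within each level.
Level 0: E
Level 1: W
Level 2: Q
Level 3: Z
Level 4: C
Level 5: A
Level 6: T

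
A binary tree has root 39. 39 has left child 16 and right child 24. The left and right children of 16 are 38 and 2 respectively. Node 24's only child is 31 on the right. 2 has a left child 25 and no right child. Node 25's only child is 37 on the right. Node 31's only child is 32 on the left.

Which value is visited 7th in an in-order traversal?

24

In-order visits the left subtree, then the node, then the right subtree.
At 39: go left to 16.
  At 16: go left to 38.
    38 is a leaf — visit 38.
  Visit 16.
  At 16: go right to 2.
    At 2: go left to 25.
      At 25: no left child.
      Visit 25.
      At 25: go right to 37.
        37 is a leaf — visit 37.
    Visit 2.
    At 2: no right child.
Visit 39.
At 39: go right to 24.
  At 24: no left child.
  Visit 24.
  At 24: go right to 31.
    At 31: go left to 32.
      32 is a leaf — visit 32.
    Visit 31.
    At 31: no right child.
Full in-order sequence: 38, 16, 25, 37, 2, 39, 24, 32, 31.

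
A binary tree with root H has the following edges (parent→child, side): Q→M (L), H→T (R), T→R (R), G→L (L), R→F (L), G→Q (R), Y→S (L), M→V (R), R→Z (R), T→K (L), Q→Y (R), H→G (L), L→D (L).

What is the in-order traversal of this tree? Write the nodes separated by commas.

D, L, G, M, V, Q, S, Y, H, K, T, F, R, Z

In-order visits the left subtree, then the node, then the right subtree.
At H: go left to G.
  At G: go left to L.
    At L: go left to D.
      D is a leaf — visit D.
    Visit L.
    At L: no right child.
  Visit G.
  At G: go right to Q.
    At Q: go left to M.
      At M: no left child.
      Visit M.
      At M: go right to V.
        V is a leaf — visit V.
    Visit Q.
    At Q: go right to Y.
      At Y: go left to S.
        S is a leaf — visit S.
      Visit Y.
      At Y: no right child.
Visit H.
At H: go right to T.
  At T: go left to K.
    K is a leaf — visit K.
  Visit T.
  At T: go right to R.
    At R: go left to F.
      F is a leaf — visit F.
    Visit R.
    At R: go right to Z.
      Z is a leaf — visit Z.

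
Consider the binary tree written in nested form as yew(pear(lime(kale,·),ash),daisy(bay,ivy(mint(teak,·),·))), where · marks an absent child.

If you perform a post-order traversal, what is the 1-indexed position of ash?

Post-order visits the left subtree, then the right subtree, then the node.
At yew: go left to pear.
  At pear: go left to lime.
    At lime: go left to kale.
      kale is a leaf — visit kale.
    At lime: no right child.
    Visit lime.
  At pear: go right to ash.
    ash is a leaf — visit ash.
  Visit pear.
At yew: go right to daisy.
  At daisy: go left to bay.
    bay is a leaf — visit bay.
  At daisy: go right to ivy.
    At ivy: go left to mint.
      At mint: go left to teak.
        teak is a leaf — visit teak.
      At mint: no right child.
      Visit mint.
    At ivy: no right child.
    Visit ivy.
  Visit daisy.
Visit yew.
Full post-order sequence: kale, lime, ash, pear, bay, teak, mint, ivy, daisy, yew.

3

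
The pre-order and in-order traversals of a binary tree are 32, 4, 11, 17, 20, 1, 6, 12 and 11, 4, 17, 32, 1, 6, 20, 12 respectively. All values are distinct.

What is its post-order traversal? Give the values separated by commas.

11, 17, 4, 6, 1, 12, 20, 32

The first element of pre-order is the root; it splits in-order into left and right subtrees.
Root 32: left subtree has 3 nodes {11, 4, 17}, right has 4 {1, 6, 20, 12}.
  Root 4: left subtree has 1 node {11}, right has 1 {17}.
  Root 20: left subtree has 2 nodes {1, 6}, right has 1 {12}.
    Root 1: left subtree has 0 nodes { }, right has 1 {6}.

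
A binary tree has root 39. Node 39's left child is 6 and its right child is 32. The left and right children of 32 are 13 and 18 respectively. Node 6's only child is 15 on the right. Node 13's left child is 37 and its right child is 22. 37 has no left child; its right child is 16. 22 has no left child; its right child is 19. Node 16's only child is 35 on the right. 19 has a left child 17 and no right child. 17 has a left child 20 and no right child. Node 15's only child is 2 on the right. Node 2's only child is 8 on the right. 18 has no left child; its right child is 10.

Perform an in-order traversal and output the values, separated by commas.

In-order visits the left subtree, then the node, then the right subtree.
At 39: go left to 6.
  At 6: no left child.
  Visit 6.
  At 6: go right to 15.
    At 15: no left child.
    Visit 15.
    At 15: go right to 2.
      At 2: no left child.
      Visit 2.
      At 2: go right to 8.
        8 is a leaf — visit 8.
Visit 39.
At 39: go right to 32.
  At 32: go left to 13.
    At 13: go left to 37.
      At 37: no left child.
      Visit 37.
      At 37: go right to 16.
        At 16: no left child.
        Visit 16.
        At 16: go right to 35.
          35 is a leaf — visit 35.
    Visit 13.
    At 13: go right to 22.
      At 22: no left child.
      Visit 22.
      At 22: go right to 19.
        At 19: go left to 17.
          At 17: go left to 20.
            20 is a leaf — visit 20.
          Visit 17.
          At 17: no right child.
        Visit 19.
        At 19: no right child.
  Visit 32.
  At 32: go right to 18.
    At 18: no left child.
    Visit 18.
    At 18: go right to 10.
      10 is a leaf — visit 10.

6, 15, 2, 8, 39, 37, 16, 35, 13, 22, 20, 17, 19, 32, 18, 10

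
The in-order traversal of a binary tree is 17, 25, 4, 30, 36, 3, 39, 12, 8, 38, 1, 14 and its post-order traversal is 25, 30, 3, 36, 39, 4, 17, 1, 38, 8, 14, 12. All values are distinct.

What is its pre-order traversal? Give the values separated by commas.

The last element of post-order is the root; it splits in-order into left and right subtrees.
Root 12: left subtree has 7 nodes {17, 25, 4, 30, 36, 3, 39}, right has 4 {8, 38, 1, 14}.
  Root 17: left subtree has 0 nodes { }, right has 6 {25, 4, 30, 36, 3, 39}.
    Root 4: left subtree has 1 node {25}, right has 4 {30, 36, 3, 39}.
      Root 39: left subtree has 3 nodes {30, 36, 3}, right has 0 { }.
        Root 36: left subtree has 1 node {30}, right has 1 {3}.
  Root 14: left subtree has 3 nodes {8, 38, 1}, right has 0 { }.
    Root 8: left subtree has 0 nodes { }, right has 2 {38, 1}.
      Root 38: left subtree has 0 nodes { }, right has 1 {1}.

12, 17, 4, 25, 39, 36, 30, 3, 14, 8, 38, 1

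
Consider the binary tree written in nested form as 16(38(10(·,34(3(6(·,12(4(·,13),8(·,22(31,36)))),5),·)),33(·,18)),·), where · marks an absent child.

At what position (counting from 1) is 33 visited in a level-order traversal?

Level-order visits nodes level by level from the root, left to right within each level.
Level 0: 16
Level 1: 38
Level 2: 10, 33
Level 3: 34, 18
Level 4: 3
Level 5: 6, 5
Level 6: 12
Level 7: 4, 8
Level 8: 13, 22
Level 9: 31, 36
Full level-order sequence: 16, 38, 10, 33, 34, 18, 3, 6, 5, 12, 4, 8, 13, 22, 31, 36.

4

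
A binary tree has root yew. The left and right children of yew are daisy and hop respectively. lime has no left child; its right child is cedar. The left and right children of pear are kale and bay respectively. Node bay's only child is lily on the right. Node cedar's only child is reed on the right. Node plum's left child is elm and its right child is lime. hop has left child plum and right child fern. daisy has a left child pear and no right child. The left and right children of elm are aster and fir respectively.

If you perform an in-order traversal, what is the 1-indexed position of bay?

3

In-order visits the left subtree, then the node, then the right subtree.
At yew: go left to daisy.
  At daisy: go left to pear.
    At pear: go left to kale.
      kale is a leaf — visit kale.
    Visit pear.
    At pear: go right to bay.
      At bay: no left child.
      Visit bay.
      At bay: go right to lily.
        lily is a leaf — visit lily.
  Visit daisy.
  At daisy: no right child.
Visit yew.
At yew: go right to hop.
  At hop: go left to plum.
    At plum: go left to elm.
      At elm: go left to aster.
        aster is a leaf — visit aster.
      Visit elm.
      At elm: go right to fir.
        fir is a leaf — visit fir.
    Visit plum.
    At plum: go right to lime.
      At lime: no left child.
      Visit lime.
      At lime: go right to cedar.
        At cedar: no left child.
        Visit cedar.
        At cedar: go right to reed.
          reed is a leaf — visit reed.
  Visit hop.
  At hop: go right to fern.
    fern is a leaf — visit fern.
Full in-order sequence: kale, pear, bay, lily, daisy, yew, aster, elm, fir, plum, lime, cedar, reed, hop, fern.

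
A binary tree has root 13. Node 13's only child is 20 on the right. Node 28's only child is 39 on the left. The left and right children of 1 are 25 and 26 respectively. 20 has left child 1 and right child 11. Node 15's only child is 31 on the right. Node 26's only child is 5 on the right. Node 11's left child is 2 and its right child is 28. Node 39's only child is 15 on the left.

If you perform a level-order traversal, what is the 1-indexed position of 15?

Level-order visits nodes level by level from the root, left to right within each level.
Level 0: 13
Level 1: 20
Level 2: 1, 11
Level 3: 25, 26, 2, 28
Level 4: 5, 39
Level 5: 15
Level 6: 31
Full level-order sequence: 13, 20, 1, 11, 25, 26, 2, 28, 5, 39, 15, 31.

11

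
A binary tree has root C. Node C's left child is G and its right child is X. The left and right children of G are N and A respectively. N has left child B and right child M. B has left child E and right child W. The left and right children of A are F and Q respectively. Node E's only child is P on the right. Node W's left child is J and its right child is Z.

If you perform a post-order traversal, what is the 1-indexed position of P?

1

Post-order visits the left subtree, then the right subtree, then the node.
At C: go left to G.
  At G: go left to N.
    At N: go left to B.
      At B: go left to E.
        At E: no left child.
        At E: go right to P.
          P is a leaf — visit P.
        Visit E.
      At B: go right to W.
        At W: go left to J.
          J is a leaf — visit J.
        At W: go right to Z.
          Z is a leaf — visit Z.
        Visit W.
      Visit B.
    At N: go right to M.
      M is a leaf — visit M.
    Visit N.
  At G: go right to A.
    At A: go left to F.
      F is a leaf — visit F.
    At A: go right to Q.
      Q is a leaf — visit Q.
    Visit A.
  Visit G.
At C: go right to X.
  X is a leaf — visit X.
Visit C.
Full post-order sequence: P, E, J, Z, W, B, M, N, F, Q, A, G, X, C.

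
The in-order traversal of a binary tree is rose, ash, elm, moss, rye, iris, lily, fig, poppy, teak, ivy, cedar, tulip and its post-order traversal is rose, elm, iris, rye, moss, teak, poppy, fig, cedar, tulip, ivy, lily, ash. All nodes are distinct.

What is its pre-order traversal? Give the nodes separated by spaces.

ash rose lily moss elm rye iris ivy fig poppy teak tulip cedar

The last element of post-order is the root; it splits in-order into left and right subtrees.
Root ash: left subtree has 1 node {rose}, right has 11 {elm, moss, rye, iris, lily, fig, poppy, teak, ivy, cedar, tulip}.
  Root lily: left subtree has 4 nodes {elm, moss, rye, iris}, right has 6 {fig, poppy, teak, ivy, cedar, tulip}.
    Root moss: left subtree has 1 node {elm}, right has 2 {rye, iris}.
      Root rye: left subtree has 0 nodes { }, right has 1 {iris}.
    Root ivy: left subtree has 3 nodes {fig, poppy, teak}, right has 2 {cedar, tulip}.
      Root fig: left subtree has 0 nodes { }, right has 2 {poppy, teak}.
        Root poppy: left subtree has 0 nodes { }, right has 1 {teak}.
      Root tulip: left subtree has 1 node {cedar}, right has 0 { }.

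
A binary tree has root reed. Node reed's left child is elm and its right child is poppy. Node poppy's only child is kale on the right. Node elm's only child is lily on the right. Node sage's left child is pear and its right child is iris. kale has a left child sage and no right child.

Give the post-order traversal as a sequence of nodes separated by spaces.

Post-order visits the left subtree, then the right subtree, then the node.
At reed: go left to elm.
  At elm: no left child.
  At elm: go right to lily.
    lily is a leaf — visit lily.
  Visit elm.
At reed: go right to poppy.
  At poppy: no left child.
  At poppy: go right to kale.
    At kale: go left to sage.
      At sage: go left to pear.
        pear is a leaf — visit pear.
      At sage: go right to iris.
        iris is a leaf — visit iris.
      Visit sage.
    At kale: no right child.
    Visit kale.
  Visit poppy.
Visit reed.

lily elm pear iris sage kale poppy reed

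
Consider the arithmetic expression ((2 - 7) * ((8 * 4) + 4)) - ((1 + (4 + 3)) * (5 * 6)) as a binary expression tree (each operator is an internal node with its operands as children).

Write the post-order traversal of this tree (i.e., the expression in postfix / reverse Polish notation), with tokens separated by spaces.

2 7 - 8 4 * 4 + * 1 4 3 + + 5 6 * * -

Post-order on an expression tree gives postfix notation: for each operator, emit left operand, right operand, then the operator.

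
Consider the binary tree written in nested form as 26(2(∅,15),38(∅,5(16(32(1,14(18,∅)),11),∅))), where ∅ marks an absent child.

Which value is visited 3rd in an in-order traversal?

26

In-order visits the left subtree, then the node, then the right subtree.
At 26: go left to 2.
  At 2: no left child.
  Visit 2.
  At 2: go right to 15.
    15 is a leaf — visit 15.
Visit 26.
At 26: go right to 38.
  At 38: no left child.
  Visit 38.
  At 38: go right to 5.
    At 5: go left to 16.
      At 16: go left to 32.
        At 32: go left to 1.
          1 is a leaf — visit 1.
        Visit 32.
        At 32: go right to 14.
          At 14: go left to 18.
            18 is a leaf — visit 18.
          Visit 14.
          At 14: no right child.
      Visit 16.
      At 16: go right to 11.
        11 is a leaf — visit 11.
    Visit 5.
    At 5: no right child.
Full in-order sequence: 2, 15, 26, 38, 1, 32, 18, 14, 16, 11, 5.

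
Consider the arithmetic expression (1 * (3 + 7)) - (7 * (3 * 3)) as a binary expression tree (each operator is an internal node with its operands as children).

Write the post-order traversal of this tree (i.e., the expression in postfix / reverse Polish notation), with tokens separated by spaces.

1 3 7 + * 7 3 3 * * -

Post-order on an expression tree gives postfix notation: for each operator, emit left operand, right operand, then the operator.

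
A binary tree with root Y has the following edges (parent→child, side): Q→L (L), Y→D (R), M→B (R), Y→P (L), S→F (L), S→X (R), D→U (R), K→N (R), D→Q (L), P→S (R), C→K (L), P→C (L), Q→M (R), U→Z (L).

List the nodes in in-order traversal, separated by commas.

In-order visits the left subtree, then the node, then the right subtree.
At Y: go left to P.
  At P: go left to C.
    At C: go left to K.
      At K: no left child.
      Visit K.
      At K: go right to N.
        N is a leaf — visit N.
    Visit C.
    At C: no right child.
  Visit P.
  At P: go right to S.
    At S: go left to F.
      F is a leaf — visit F.
    Visit S.
    At S: go right to X.
      X is a leaf — visit X.
Visit Y.
At Y: go right to D.
  At D: go left to Q.
    At Q: go left to L.
      L is a leaf — visit L.
    Visit Q.
    At Q: go right to M.
      At M: no left child.
      Visit M.
      At M: go right to B.
        B is a leaf — visit B.
  Visit D.
  At D: go right to U.
    At U: go left to Z.
      Z is a leaf — visit Z.
    Visit U.
    At U: no right child.

K, N, C, P, F, S, X, Y, L, Q, M, B, D, Z, U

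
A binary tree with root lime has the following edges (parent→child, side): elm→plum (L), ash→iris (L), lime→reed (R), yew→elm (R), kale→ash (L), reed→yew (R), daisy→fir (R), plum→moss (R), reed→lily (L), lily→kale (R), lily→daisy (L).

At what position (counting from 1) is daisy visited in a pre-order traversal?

4

Pre-order visits the node, then its left subtree, then its right subtree.
Visit lime.
At lime: no left child.
At lime: go right to reed.
  Visit reed.
  At reed: go left to lily.
    Visit lily.
    At lily: go left to daisy.
      Visit daisy.
      At daisy: no left child.
      At daisy: go right to fir.
        fir is a leaf — visit fir.
    At lily: go right to kale.
      Visit kale.
      At kale: go left to ash.
        Visit ash.
        At ash: go left to iris.
          iris is a leaf — visit iris.
        At ash: no right child.
      At kale: no right child.
  At reed: go right to yew.
    Visit yew.
    At yew: no left child.
    At yew: go right to elm.
      Visit elm.
      At elm: go left to plum.
        Visit plum.
        At plum: no left child.
        At plum: go right to moss.
          moss is a leaf — visit moss.
      At elm: no right child.
Full pre-order sequence: lime, reed, lily, daisy, fir, kale, ash, iris, yew, elm, plum, moss.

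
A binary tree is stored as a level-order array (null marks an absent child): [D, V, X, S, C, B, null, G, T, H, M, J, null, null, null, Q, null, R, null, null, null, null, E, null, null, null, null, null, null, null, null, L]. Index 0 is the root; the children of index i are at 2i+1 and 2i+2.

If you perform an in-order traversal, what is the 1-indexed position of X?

In-order visits the left subtree, then the node, then the right subtree.
At D: go left to V.
  At V: go left to S.
    At S: go left to G.
      At G: go left to Q.
        At Q: go left to L.
          L is a leaf — visit L.
        Visit Q.
        At Q: no right child.
      Visit G.
      At G: no right child.
    Visit S.
    At S: go right to T.
      At T: go left to R.
        R is a leaf — visit R.
      Visit T.
      At T: no right child.
  Visit V.
  At V: go right to C.
    At C: go left to H.
      H is a leaf — visit H.
    Visit C.
    At C: go right to M.
      At M: no left child.
      Visit M.
      At M: go right to E.
        E is a leaf — visit E.
Visit D.
At D: go right to X.
  At X: go left to B.
    At B: go left to J.
      J is a leaf — visit J.
    Visit B.
    At B: no right child.
  Visit X.
  At X: no right child.
Full in-order sequence: L, Q, G, S, R, T, V, H, C, M, E, D, J, B, X.

15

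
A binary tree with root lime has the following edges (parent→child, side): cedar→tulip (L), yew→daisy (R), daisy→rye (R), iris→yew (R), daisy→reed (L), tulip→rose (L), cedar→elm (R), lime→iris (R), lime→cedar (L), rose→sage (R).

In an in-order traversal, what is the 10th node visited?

daisy

In-order visits the left subtree, then the node, then the right subtree.
At lime: go left to cedar.
  At cedar: go left to tulip.
    At tulip: go left to rose.
      At rose: no left child.
      Visit rose.
      At rose: go right to sage.
        sage is a leaf — visit sage.
    Visit tulip.
    At tulip: no right child.
  Visit cedar.
  At cedar: go right to elm.
    elm is a leaf — visit elm.
Visit lime.
At lime: go right to iris.
  At iris: no left child.
  Visit iris.
  At iris: go right to yew.
    At yew: no left child.
    Visit yew.
    At yew: go right to daisy.
      At daisy: go left to reed.
        reed is a leaf — visit reed.
      Visit daisy.
      At daisy: go right to rye.
        rye is a leaf — visit rye.
Full in-order sequence: rose, sage, tulip, cedar, elm, lime, iris, yew, reed, daisy, rye.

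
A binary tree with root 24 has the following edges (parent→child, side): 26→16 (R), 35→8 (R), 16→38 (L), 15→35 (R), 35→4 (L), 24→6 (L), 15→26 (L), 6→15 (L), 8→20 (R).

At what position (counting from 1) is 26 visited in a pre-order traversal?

Pre-order visits the node, then its left subtree, then its right subtree.
Visit 24.
At 24: go left to 6.
  Visit 6.
  At 6: go left to 15.
    Visit 15.
    At 15: go left to 26.
      Visit 26.
      At 26: no left child.
      At 26: go right to 16.
        Visit 16.
        At 16: go left to 38.
          38 is a leaf — visit 38.
        At 16: no right child.
    At 15: go right to 35.
      Visit 35.
      At 35: go left to 4.
        4 is a leaf — visit 4.
      At 35: go right to 8.
        Visit 8.
        At 8: no left child.
        At 8: go right to 20.
          20 is a leaf — visit 20.
  At 6: no right child.
At 24: no right child.
Full pre-order sequence: 24, 6, 15, 26, 16, 38, 35, 4, 8, 20.

4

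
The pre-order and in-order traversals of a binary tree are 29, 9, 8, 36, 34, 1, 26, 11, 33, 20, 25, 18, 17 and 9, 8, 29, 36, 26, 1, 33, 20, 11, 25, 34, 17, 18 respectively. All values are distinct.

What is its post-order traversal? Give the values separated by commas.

8, 9, 26, 20, 33, 25, 11, 1, 17, 18, 34, 36, 29

The first element of pre-order is the root; it splits in-order into left and right subtrees.
Root 29: left subtree has 2 nodes {9, 8}, right has 10 {36, 26, 1, 33, 20, 11, 25, 34, 17, 18}.
  Root 9: left subtree has 0 nodes { }, right has 1 {8}.
  Root 36: left subtree has 0 nodes { }, right has 9 {26, 1, 33, 20, 11, 25, 34, 17, 18}.
    Root 34: left subtree has 6 nodes {26, 1, 33, 20, 11, 25}, right has 2 {17, 18}.
      Root 1: left subtree has 1 node {26}, right has 4 {33, 20, 11, 25}.
        Root 11: left subtree has 2 nodes {33, 20}, right has 1 {25}.
          Root 33: left subtree has 0 nodes { }, right has 1 {20}.
      Root 18: left subtree has 1 node {17}, right has 0 { }.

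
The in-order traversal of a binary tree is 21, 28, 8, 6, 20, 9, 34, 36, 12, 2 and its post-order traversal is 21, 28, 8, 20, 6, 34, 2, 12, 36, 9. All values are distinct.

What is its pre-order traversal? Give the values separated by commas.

The last element of post-order is the root; it splits in-order into left and right subtrees.
Root 9: left subtree has 5 nodes {21, 28, 8, 6, 20}, right has 4 {34, 36, 12, 2}.
  Root 6: left subtree has 3 nodes {21, 28, 8}, right has 1 {20}.
    Root 8: left subtree has 2 nodes {21, 28}, right has 0 { }.
      Root 28: left subtree has 1 node {21}, right has 0 { }.
  Root 36: left subtree has 1 node {34}, right has 2 {12, 2}.
    Root 12: left subtree has 0 nodes { }, right has 1 {2}.

9, 6, 8, 28, 21, 20, 36, 34, 12, 2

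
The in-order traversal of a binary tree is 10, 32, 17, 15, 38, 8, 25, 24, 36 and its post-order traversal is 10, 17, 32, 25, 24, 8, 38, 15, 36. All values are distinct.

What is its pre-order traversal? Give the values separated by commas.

36, 15, 32, 10, 17, 38, 8, 24, 25

The last element of post-order is the root; it splits in-order into left and right subtrees.
Root 36: left subtree has 8 nodes {10, 32, 17, 15, 38, 8, 25, 24}, right has 0 { }.
  Root 15: left subtree has 3 nodes {10, 32, 17}, right has 4 {38, 8, 25, 24}.
    Root 32: left subtree has 1 node {10}, right has 1 {17}.
    Root 38: left subtree has 0 nodes { }, right has 3 {8, 25, 24}.
      Root 8: left subtree has 0 nodes { }, right has 2 {25, 24}.
        Root 24: left subtree has 1 node {25}, right has 0 { }.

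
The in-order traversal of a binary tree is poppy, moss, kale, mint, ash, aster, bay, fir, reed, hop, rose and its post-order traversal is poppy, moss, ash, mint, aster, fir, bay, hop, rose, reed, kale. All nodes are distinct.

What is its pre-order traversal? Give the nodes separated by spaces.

kale moss poppy reed bay aster mint ash fir rose hop

The last element of post-order is the root; it splits in-order into left and right subtrees.
Root kale: left subtree has 2 nodes {poppy, moss}, right has 8 {mint, ash, aster, bay, fir, reed, hop, rose}.
  Root moss: left subtree has 1 node {poppy}, right has 0 { }.
  Root reed: left subtree has 5 nodes {mint, ash, aster, bay, fir}, right has 2 {hop, rose}.
    Root bay: left subtree has 3 nodes {mint, ash, aster}, right has 1 {fir}.
      Root aster: left subtree has 2 nodes {mint, ash}, right has 0 { }.
        Root mint: left subtree has 0 nodes { }, right has 1 {ash}.
    Root rose: left subtree has 1 node {hop}, right has 0 { }.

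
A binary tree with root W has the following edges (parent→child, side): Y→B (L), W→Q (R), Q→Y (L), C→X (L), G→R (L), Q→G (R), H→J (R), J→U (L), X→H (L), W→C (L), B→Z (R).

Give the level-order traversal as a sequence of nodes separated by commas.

Level-order visits nodes level by level from the root, left to right within each level.
Level 0: W
Level 1: C, Q
Level 2: X, Y, G
Level 3: H, B, R
Level 4: J, Z
Level 5: U

W, C, Q, X, Y, G, H, B, R, J, Z, U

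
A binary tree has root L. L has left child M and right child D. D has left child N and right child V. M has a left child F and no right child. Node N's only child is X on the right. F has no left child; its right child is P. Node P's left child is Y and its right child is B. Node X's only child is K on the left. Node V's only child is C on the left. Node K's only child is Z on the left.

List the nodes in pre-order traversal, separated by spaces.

L M F P Y B D N X K Z V C

Pre-order visits the node, then its left subtree, then its right subtree.
Visit L.
At L: go left to M.
  Visit M.
  At M: go left to F.
    Visit F.
    At F: no left child.
    At F: go right to P.
      Visit P.
      At P: go left to Y.
        Y is a leaf — visit Y.
      At P: go right to B.
        B is a leaf — visit B.
  At M: no right child.
At L: go right to D.
  Visit D.
  At D: go left to N.
    Visit N.
    At N: no left child.
    At N: go right to X.
      Visit X.
      At X: go left to K.
        Visit K.
        At K: go left to Z.
          Z is a leaf — visit Z.
        At K: no right child.
      At X: no right child.
  At D: go right to V.
    Visit V.
    At V: go left to C.
      C is a leaf — visit C.
    At V: no right child.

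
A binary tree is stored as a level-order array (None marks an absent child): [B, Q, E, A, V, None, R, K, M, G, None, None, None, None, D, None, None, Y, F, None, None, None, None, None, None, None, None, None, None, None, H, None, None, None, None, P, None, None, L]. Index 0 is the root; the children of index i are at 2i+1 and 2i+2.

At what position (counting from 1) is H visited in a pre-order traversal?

15

Pre-order visits the node, then its left subtree, then its right subtree.
Visit B.
At B: go left to Q.
  Visit Q.
  At Q: go left to A.
    Visit A.
    At A: go left to K.
      K is a leaf — visit K.
    At A: go right to M.
      Visit M.
      At M: go left to Y.
        Visit Y.
        At Y: go left to P.
          P is a leaf — visit P.
        At Y: no right child.
      At M: go right to F.
        Visit F.
        At F: no left child.
        At F: go right to L.
          L is a leaf — visit L.
  At Q: go right to V.
    Visit V.
    At V: go left to G.
      G is a leaf — visit G.
    At V: no right child.
At B: go right to E.
  Visit E.
  At E: no left child.
  At E: go right to R.
    Visit R.
    At R: no left child.
    At R: go right to D.
      Visit D.
      At D: no left child.
      At D: go right to H.
        H is a leaf — visit H.
Full pre-order sequence: B, Q, A, K, M, Y, P, F, L, V, G, E, R, D, H.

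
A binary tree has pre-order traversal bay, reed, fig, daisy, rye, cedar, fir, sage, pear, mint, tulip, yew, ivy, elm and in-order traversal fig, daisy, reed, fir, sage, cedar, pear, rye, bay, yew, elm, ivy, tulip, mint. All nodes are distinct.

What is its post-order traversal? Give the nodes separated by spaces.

The first element of pre-order is the root; it splits in-order into left and right subtrees.
Root bay: left subtree has 8 nodes {fig, daisy, reed, fir, sage, cedar, pear, rye}, right has 5 {yew, elm, ivy, tulip, mint}.
  Root reed: left subtree has 2 nodes {fig, daisy}, right has 5 {fir, sage, cedar, pear, rye}.
    Root fig: left subtree has 0 nodes { }, right has 1 {daisy}.
    Root rye: left subtree has 4 nodes {fir, sage, cedar, pear}, right has 0 { }.
      Root cedar: left subtree has 2 nodes {fir, sage}, right has 1 {pear}.
        Root fir: left subtree has 0 nodes { }, right has 1 {sage}.
  Root mint: left subtree has 4 nodes {yew, elm, ivy, tulip}, right has 0 { }.
    Root tulip: left subtree has 3 nodes {yew, elm, ivy}, right has 0 { }.
      Root yew: left subtree has 0 nodes { }, right has 2 {elm, ivy}.
        Root ivy: left subtree has 1 node {elm}, right has 0 { }.

daisy fig sage fir pear cedar rye reed elm ivy yew tulip mint bay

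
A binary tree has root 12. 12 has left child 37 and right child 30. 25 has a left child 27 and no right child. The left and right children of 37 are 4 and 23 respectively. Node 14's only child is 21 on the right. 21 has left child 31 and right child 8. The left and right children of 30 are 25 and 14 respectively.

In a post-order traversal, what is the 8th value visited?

21

Post-order visits the left subtree, then the right subtree, then the node.
At 12: go left to 37.
  At 37: go left to 4.
    4 is a leaf — visit 4.
  At 37: go right to 23.
    23 is a leaf — visit 23.
  Visit 37.
At 12: go right to 30.
  At 30: go left to 25.
    At 25: go left to 27.
      27 is a leaf — visit 27.
    At 25: no right child.
    Visit 25.
  At 30: go right to 14.
    At 14: no left child.
    At 14: go right to 21.
      At 21: go left to 31.
        31 is a leaf — visit 31.
      At 21: go right to 8.
        8 is a leaf — visit 8.
      Visit 21.
    Visit 14.
  Visit 30.
Visit 12.
Full post-order sequence: 4, 23, 37, 27, 25, 31, 8, 21, 14, 30, 12.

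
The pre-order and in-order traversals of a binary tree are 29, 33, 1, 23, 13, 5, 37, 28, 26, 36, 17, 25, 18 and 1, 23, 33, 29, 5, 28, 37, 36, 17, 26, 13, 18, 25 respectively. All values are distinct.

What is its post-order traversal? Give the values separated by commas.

The first element of pre-order is the root; it splits in-order into left and right subtrees.
Root 29: left subtree has 3 nodes {1, 23, 33}, right has 9 {5, 28, 37, 36, 17, 26, 13, 18, 25}.
  Root 33: left subtree has 2 nodes {1, 23}, right has 0 { }.
    Root 1: left subtree has 0 nodes { }, right has 1 {23}.
  Root 13: left subtree has 6 nodes {5, 28, 37, 36, 17, 26}, right has 2 {18, 25}.
    Root 5: left subtree has 0 nodes { }, right has 5 {28, 37, 36, 17, 26}.
      Root 37: left subtree has 1 node {28}, right has 3 {36, 17, 26}.
        Root 26: left subtree has 2 nodes {36, 17}, right has 0 { }.
          Root 36: left subtree has 0 nodes { }, right has 1 {17}.
    Root 25: left subtree has 1 node {18}, right has 0 { }.

23, 1, 33, 28, 17, 36, 26, 37, 5, 18, 25, 13, 29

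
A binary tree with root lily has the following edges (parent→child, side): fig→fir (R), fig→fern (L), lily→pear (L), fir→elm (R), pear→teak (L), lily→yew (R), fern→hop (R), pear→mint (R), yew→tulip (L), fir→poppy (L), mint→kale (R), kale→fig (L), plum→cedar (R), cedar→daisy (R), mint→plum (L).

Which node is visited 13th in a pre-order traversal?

Pre-order visits the node, then its left subtree, then its right subtree.
Visit lily.
At lily: go left to pear.
  Visit pear.
  At pear: go left to teak.
    teak is a leaf — visit teak.
  At pear: go right to mint.
    Visit mint.
    At mint: go left to plum.
      Visit plum.
      At plum: no left child.
      At plum: go right to cedar.
        Visit cedar.
        At cedar: no left child.
        At cedar: go right to daisy.
          daisy is a leaf — visit daisy.
    At mint: go right to kale.
      Visit kale.
      At kale: go left to fig.
        Visit fig.
        At fig: go left to fern.
          Visit fern.
          At fern: no left child.
          At fern: go right to hop.
            hop is a leaf — visit hop.
        At fig: go right to fir.
          Visit fir.
          At fir: go left to poppy.
            poppy is a leaf — visit poppy.
          At fir: go right to elm.
            elm is a leaf — visit elm.
      At kale: no right child.
At lily: go right to yew.
  Visit yew.
  At yew: go left to tulip.
    tulip is a leaf — visit tulip.
  At yew: no right child.
Full pre-order sequence: lily, pear, teak, mint, plum, cedar, daisy, kale, fig, fern, hop, fir, poppy, elm, yew, tulip.

poppy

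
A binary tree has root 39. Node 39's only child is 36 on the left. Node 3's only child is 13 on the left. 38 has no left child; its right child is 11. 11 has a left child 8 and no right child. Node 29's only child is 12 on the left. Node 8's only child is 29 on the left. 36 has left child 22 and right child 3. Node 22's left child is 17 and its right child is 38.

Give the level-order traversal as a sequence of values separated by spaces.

39 36 22 3 17 38 13 11 8 29 12

Level-order visits nodes level by level from the root, left to right within each level.
Level 0: 39
Level 1: 36
Level 2: 22, 3
Level 3: 17, 38, 13
Level 4: 11
Level 5: 8
Level 6: 29
Level 7: 12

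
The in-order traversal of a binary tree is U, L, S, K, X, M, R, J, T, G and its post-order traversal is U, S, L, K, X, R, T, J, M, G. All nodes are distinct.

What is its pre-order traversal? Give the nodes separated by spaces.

G M X K L U S J R T

The last element of post-order is the root; it splits in-order into left and right subtrees.
Root G: left subtree has 9 nodes {U, L, S, K, X, M, R, J, T}, right has 0 { }.
  Root M: left subtree has 5 nodes {U, L, S, K, X}, right has 3 {R, J, T}.
    Root X: left subtree has 4 nodes {U, L, S, K}, right has 0 { }.
      Root K: left subtree has 3 nodes {U, L, S}, right has 0 { }.
        Root L: left subtree has 1 node {U}, right has 1 {S}.
    Root J: left subtree has 1 node {R}, right has 1 {T}.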